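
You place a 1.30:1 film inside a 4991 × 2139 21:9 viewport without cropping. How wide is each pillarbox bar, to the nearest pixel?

1105 px

1.30:1 (1.300) < 21:9 (2.333), so the film fills the height.
The film is 2139 × 1.300 ≈ 2780.70 px wide.
4991 − 2780.70 = 2210.30 px of bars (1105.15 each).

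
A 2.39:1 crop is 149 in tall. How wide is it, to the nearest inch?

356 in

At 2.39:1, 149 × 2.390 ≈ 356.11.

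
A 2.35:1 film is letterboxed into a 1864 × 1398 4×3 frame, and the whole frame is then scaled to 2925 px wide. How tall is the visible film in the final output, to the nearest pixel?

At 1864×1398 the film is width-limited, so height = 1864 / 2.350 ≈ 793.19 px.
Resizing to 2925 px wide multiplies everything by 1.5692: 793.19 → 1244.68 px.

1245 px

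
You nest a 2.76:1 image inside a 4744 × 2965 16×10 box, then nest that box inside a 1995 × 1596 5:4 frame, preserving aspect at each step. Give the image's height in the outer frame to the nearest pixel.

2.76:1 in 4744×2965: fills the width, so the image is 4744.00 × 1718.84.
Second fit — the 16×10 canvas into 1995×1596 spans the width: 1995.00 × 1246.88 (×0.4205 from 4744×2965).
Applying the same ×0.4205: 1718.84 → 722.83.

723 px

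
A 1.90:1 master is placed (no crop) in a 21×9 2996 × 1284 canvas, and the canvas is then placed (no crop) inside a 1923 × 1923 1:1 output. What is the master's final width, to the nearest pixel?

First fit — 1.90:1 into 2996×1284 spans the height: 2439.60 × 1284.00.
Second fit — the 21×9 canvas into 1923×1923 spans the width: 1923.00 × 824.14 (×0.6419 from 2996×1284).
So the master's width is 2439.60 × 0.6419 ≈ 1565.87.

1566 px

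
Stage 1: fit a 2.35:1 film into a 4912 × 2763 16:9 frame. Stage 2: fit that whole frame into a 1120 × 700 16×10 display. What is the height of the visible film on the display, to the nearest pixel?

477 px

First fit — 2.35:1 into 4912×2763 spans the width: 4912.00 × 2090.21.
16:9 in 1120×700: fills the width, so the intermediate becomes 1120.00 × 630.00 — a scale of ×0.2280.
The film scales with it: height 2090.21 × 0.2280 ≈ 476.60.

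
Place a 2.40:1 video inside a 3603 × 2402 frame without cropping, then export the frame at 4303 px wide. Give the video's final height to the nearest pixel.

At 3603×2402 the video is width-limited, so height = 3603 / 2.400 ≈ 1501.25 px.
The frame scales by 4303/3603 = 1.1943; 1501.25 × 1.1943 ≈ 1792.92 px.

1793 px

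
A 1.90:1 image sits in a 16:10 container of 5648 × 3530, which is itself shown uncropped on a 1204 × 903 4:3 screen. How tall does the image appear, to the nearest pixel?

634 px

1.90:1 in 5648×3530: fills the width, so the image is 5648.00 × 2972.63.
The 16:10 canvas is width-limited in 1204×903, giving 1204.00 × 752.50; scale factor 0.2132.
Applying the same ×0.2132: 2972.63 → 633.68.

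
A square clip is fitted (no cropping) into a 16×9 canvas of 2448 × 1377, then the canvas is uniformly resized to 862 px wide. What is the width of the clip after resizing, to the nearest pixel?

At 2448×1377 the clip is height-limited, so width = 1377 × 1/1 ≈ 1377.00 px.
Resizing to 862 px wide multiplies everything by 0.3521: 1377.00 → 484.88 px.

485 px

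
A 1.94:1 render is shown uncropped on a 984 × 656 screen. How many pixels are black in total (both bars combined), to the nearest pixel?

146403 pixels

1.94:1 (1.940) > 3:2 (1.500), so the render fills the width.
Content height = 984 / 1.940 ≈ 507.2165 px.
Black = 656 − 507.2165 = 148.7835 px.
Bar area = 148.7835 × 984 ≈ 146403 px.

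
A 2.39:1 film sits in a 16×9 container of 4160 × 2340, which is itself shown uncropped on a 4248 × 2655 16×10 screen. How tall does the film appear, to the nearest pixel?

1777 px

First fit — 2.39:1 into 4160×2340 spans the width: 4160.00 × 1740.59.
16×9 in 4248×2655: fills the width, so the intermediate becomes 4248.00 × 2389.50 — a scale of ×1.0212.
The film scales with it: height 1740.59 × 1.0212 ≈ 1777.41.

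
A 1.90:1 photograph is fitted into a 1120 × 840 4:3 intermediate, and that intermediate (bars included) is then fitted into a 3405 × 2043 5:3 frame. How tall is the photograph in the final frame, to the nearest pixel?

1.90:1 in 1120×840: fills the width, so the photograph is 1120.00 × 589.47.
Second fit — the 4:3 canvas into 3405×2043 spans the height: 2724.00 × 2043.00 (×2.4321 from 1120×840).
Applying the same ×2.4321: 589.47 → 1433.68.

1434 px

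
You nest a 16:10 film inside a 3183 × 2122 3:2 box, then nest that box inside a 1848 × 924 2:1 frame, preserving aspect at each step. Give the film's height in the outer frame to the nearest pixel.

16:10 in 3183×2122: fills the width, so the film is 3183.00 × 1989.38.
The 3:2 canvas is height-limited in 1848×924, giving 1386.00 × 924.00; scale factor 0.4354.
The film scales with it: height 1989.38 × 0.4354 ≈ 866.25.

866 px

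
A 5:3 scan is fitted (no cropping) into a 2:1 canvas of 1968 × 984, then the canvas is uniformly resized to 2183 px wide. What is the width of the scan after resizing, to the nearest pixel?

1819 px

At 1968×984 the scan is height-limited, so width = 984 × 5/3 ≈ 1640.00 px.
Resizing to 2183 px wide multiplies everything by 1.1092: 1640.00 → 1819.17 px.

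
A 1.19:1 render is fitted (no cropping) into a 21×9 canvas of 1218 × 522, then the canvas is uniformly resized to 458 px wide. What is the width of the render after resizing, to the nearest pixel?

In the 1218×522 frame the render fills the height: width = 522 × 1.190 ≈ 621.18 px.
The frame scales by 458/1218 = 0.3760; 621.18 × 0.3760 ≈ 233.58 px.

234 px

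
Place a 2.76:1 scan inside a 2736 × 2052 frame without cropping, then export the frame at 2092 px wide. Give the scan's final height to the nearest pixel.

Fitted into 2736×2052, the scan spans the width; its height is 2736 / 2.760 ≈ 991.30 px.
The frame scales by 2092/2736 = 0.7646; 991.30 × 0.7646 ≈ 757.97 px.

758 px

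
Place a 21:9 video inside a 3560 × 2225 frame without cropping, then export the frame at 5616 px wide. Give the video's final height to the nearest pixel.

2407 px

Fitted into 3560×2225, the video spans the width; its height is 3560 × 9/21 ≈ 1525.71 px.
Resizing to 5616 px wide multiplies everything by 1.5775: 1525.71 → 2406.86 px.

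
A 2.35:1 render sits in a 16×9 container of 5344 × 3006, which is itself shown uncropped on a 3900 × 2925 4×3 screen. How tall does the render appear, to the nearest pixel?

First fit — 2.35:1 into 5344×3006 spans the width: 5344.00 × 2274.04.
The 16×9 canvas is width-limited in 3900×2925, giving 3900.00 × 2193.75; scale factor 0.7298.
Applying the same ×0.7298: 2274.04 → 1659.57.

1660 px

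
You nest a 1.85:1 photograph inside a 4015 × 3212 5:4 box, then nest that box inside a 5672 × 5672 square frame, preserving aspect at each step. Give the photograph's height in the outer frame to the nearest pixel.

1.85:1 in 4015×3212: fills the width, so the photograph is 4015.00 × 2170.27.
5:4 in 5672×5672: fills the width, so the intermediate becomes 5672.00 × 4537.60 — a scale of ×1.4127.
So the photograph's height is 2170.27 × 1.4127 ≈ 3065.95.

3066 px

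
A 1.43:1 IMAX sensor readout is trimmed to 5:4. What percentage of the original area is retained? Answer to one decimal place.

87.4%

The height stays; only width is cut (since 5:4 is narrower than 1.43:1 IMAX).
(1.250)/(1.430) ≈ 0.874 of the area survives.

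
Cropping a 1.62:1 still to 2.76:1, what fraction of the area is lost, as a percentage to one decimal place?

41.3%

Going from 1.62:1 to 2.76:1 means cutting height while keeping width.
Area ratio = (1.620)/(2.760) = 58.70%; the remaining 41.30% is cropped out.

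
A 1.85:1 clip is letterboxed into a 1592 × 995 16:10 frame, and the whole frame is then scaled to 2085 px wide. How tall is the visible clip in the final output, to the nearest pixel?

1127 px

In the 1592×995 frame the clip fills the width: height = 1592 / 1.850 ≈ 860.54 px.
Scaling 1592 → 2085 is ×1.3097, so the height becomes 860.54 × 1.3097 ≈ 1127.03 px.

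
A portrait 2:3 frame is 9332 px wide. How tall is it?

At portrait 2:3, 9332 / 2 × 3 ≈ 13998.

13998 px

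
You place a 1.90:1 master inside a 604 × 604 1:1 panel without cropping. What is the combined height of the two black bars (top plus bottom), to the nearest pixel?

286 px

1.90:1 is wider than 1:1, so it spans the full width.
The master is 604 / 1.900 ≈ 317.89 px tall.
604 − 317.89 = 286.11 px of bars.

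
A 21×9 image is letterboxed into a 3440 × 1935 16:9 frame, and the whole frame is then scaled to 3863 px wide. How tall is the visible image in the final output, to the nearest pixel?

Fitted into 3440×1935, the image spans the width; its height is 3440 × 9/21 ≈ 1474.29 px.
Resizing to 3863 px wide multiplies everything by 1.1230: 1474.29 → 1655.57 px.

1656 px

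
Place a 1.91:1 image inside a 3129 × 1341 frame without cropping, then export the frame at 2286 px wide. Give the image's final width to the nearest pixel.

In the 3129×1341 frame the image fills the height: width = 1341 × 1.910 ≈ 2561.31 px.
The frame scales by 2286/3129 = 0.7306; 2561.31 × 0.7306 ≈ 1871.25 px.

1871 px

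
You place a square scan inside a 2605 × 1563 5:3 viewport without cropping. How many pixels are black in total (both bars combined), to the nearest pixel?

square (1.000) < 5:3 (1.667), so the scan fills the height.
Content width = 1563 × 1/1 ≈ 1563.0000 px.
Leftover width: 2605 − 1563.0000 = 1042.0000 px.
Across the 1563-px span: 1042.0000 × 1563 ≈ 1628646 px.

1628646 pixels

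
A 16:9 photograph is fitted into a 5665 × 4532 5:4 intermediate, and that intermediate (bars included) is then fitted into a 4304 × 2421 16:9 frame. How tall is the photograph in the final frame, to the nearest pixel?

Inside the 5665×4532 canvas the photograph is width-limited at 5665.00 × 3186.56.
5:4 in 4304×2421: fills the height, so the intermediate becomes 3026.25 × 2421.00 — a scale of ×0.5342.
Applying the same ×0.5342: 3186.56 → 1702.27.

1702 px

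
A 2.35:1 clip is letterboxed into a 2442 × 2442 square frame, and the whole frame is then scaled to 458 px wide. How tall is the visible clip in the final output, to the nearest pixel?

195 px

In the 2442×2442 frame the clip fills the width: height = 2442 / 2.350 ≈ 1039.15 px.
Resizing to 458 px wide multiplies everything by 0.1876: 1039.15 → 194.89 px.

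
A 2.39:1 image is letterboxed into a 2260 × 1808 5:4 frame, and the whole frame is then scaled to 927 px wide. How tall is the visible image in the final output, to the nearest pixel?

388 px

In the 2260×1808 frame the image fills the width: height = 2260 / 2.390 ≈ 945.61 px.
The frame scales by 927/2260 = 0.4102; 945.61 × 0.4102 ≈ 387.87 px.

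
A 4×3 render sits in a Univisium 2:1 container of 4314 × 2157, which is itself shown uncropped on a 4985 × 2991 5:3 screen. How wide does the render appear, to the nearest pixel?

Inside the 4314×2157 canvas the render is height-limited at 2876.00 × 2157.00.
Univisium 2:1 in 4985×2991: fills the width, so the intermediate becomes 4985.00 × 2492.50 — a scale of ×1.1555.
Applying the same ×1.1555: 2876.00 → 3323.33.

3323 px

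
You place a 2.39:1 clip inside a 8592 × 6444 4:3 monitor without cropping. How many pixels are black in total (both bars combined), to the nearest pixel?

24478788 pixels

2.39:1 (2.390) > 4:3 (1.333), so the clip fills the width.
That makes the image 3594.9791 px tall (8592 / 2.390).
Black = 6444 − 3594.9791 = 2849.0209 px.
Bar area = 2849.0209 × 8592 ≈ 24478788 px.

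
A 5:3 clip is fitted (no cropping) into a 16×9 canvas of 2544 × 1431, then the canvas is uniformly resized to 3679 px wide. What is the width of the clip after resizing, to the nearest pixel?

At 2544×1431 the clip is height-limited, so width = 1431 × 5/3 ≈ 2385.00 px.
Scaling 2544 → 3679 is ×1.4461, so the width becomes 2385.00 × 1.4461 ≈ 3449.06 px.

3449 px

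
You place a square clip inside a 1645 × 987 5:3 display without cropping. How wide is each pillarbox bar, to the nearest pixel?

Since 1.000 < 1.667, the clip is height-limited.
Content width = 987 × 1/1 ≈ 987.00 px.
Black = 1645 − 987.00 = 658.00 px, or 329.00 per bar.

329 px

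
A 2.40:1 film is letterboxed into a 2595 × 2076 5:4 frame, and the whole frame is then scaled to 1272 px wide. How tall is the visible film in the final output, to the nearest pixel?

Fitted into 2595×2076, the film spans the width; its height is 2595 / 2.400 ≈ 1081.25 px.
The frame scales by 1272/2595 = 0.4902; 1081.25 × 0.4902 ≈ 530.00 px.

530 px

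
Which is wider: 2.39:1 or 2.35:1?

2.39 and 2.35; 2.39 > 2.35.

2.39:1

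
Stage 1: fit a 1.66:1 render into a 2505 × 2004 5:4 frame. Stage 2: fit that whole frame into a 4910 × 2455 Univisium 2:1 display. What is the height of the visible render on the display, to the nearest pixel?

1849 px

First fit — 1.66:1 into 2505×2004 spans the width: 2505.00 × 1509.04.
5:4 in 4910×2455: fills the height, so the intermediate becomes 3068.75 × 2455.00 — a scale of ×1.2250.
Applying the same ×1.2250: 1509.04 → 1848.64.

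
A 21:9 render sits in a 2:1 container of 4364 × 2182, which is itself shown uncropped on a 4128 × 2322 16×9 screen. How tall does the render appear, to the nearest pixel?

First fit — 21:9 into 4364×2182 spans the width: 4364.00 × 1870.29.
The 2:1 canvas is width-limited in 4128×2322, giving 4128.00 × 2064.00; scale factor 0.9459.
Applying the same ×0.9459: 1870.29 → 1769.14.

1769 px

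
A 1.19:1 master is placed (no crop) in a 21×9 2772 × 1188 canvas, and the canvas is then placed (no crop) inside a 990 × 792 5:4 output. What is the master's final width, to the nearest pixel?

505 px

Inside the 2772×1188 canvas the master is height-limited at 1413.72 × 1188.00.
The 21×9 canvas is width-limited in 990×792, giving 990.00 × 424.29; scale factor 0.3571.
Applying the same ×0.3571: 1413.72 → 504.90.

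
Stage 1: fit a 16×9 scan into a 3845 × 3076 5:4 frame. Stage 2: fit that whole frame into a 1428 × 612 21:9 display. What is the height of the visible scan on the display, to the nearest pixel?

First fit — 16×9 into 3845×3076 spans the width: 3845.00 × 2162.81.
5:4 in 1428×612: fills the height, so the intermediate becomes 765.00 × 612.00 — a scale of ×0.1990.
Applying the same ×0.1990: 2162.81 → 430.31.

430 px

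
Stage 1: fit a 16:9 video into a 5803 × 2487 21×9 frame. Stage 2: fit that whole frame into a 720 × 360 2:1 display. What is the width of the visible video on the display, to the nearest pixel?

549 px

First fit — 16:9 into 5803×2487 spans the height: 4421.33 × 2487.00.
The 21×9 canvas is width-limited in 720×360, giving 720.00 × 308.57; scale factor 0.1241.
The video scales with it: width 4421.33 × 0.1241 ≈ 548.57.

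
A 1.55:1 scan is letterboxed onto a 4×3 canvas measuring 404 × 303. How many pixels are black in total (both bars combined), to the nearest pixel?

1.55:1 is wider than 4×3, so it spans the full width.
That makes the image 260.6452 px tall (404 / 1.550).
303 − 260.6452 = 42.3548 px of bars.
That's 42.3548 × 404 ≈ 17111 black pixels.

17111 pixels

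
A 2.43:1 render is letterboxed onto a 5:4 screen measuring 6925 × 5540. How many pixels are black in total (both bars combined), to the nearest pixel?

18629675 pixels

Since 2.430 > 1.250, the render is width-limited.
The render is 6925 / 2.430 ≈ 2849.7942 px tall.
5540 − 2849.7942 = 2690.2058 px of bars.
Bar area = 2690.2058 × 6925 ≈ 18629675 px.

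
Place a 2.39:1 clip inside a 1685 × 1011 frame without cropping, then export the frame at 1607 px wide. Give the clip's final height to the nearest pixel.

In the 1685×1011 frame the clip fills the width: height = 1685 / 2.390 ≈ 705.02 px.
Resizing to 1607 px wide multiplies everything by 0.9537: 705.02 → 672.38 px.

672 px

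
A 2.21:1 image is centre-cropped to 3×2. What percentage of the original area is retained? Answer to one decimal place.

67.9%

3×2 is narrower than 2.21:1, so the crop keeps the full height and trims the width.
(1.500)/(2.210) ≈ 0.679 of the area survives.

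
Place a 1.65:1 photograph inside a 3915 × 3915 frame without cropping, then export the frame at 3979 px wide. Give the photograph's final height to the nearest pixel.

Fitted into 3915×3915, the photograph spans the width; its height is 3915 / 1.650 ≈ 2372.73 px.
Resizing to 3979 px wide multiplies everything by 1.0163: 2372.73 → 2411.52 px.

2412 px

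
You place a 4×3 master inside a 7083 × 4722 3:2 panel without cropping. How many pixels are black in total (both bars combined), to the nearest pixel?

Since 1.333 < 1.500, the master is height-limited.
Content width = 4722 × 4/3 ≈ 6296.0000 px.
Leftover width: 7083 − 6296.0000 = 787.0000 px.
Bar area = 787.0000 × 4722 ≈ 3716214 px.

3716214 pixels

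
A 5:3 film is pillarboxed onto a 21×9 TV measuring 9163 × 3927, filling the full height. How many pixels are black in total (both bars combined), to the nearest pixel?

10280886 pixels

The film is 3927 × 5/3 ≈ 6545.0000 px wide.
Black = 9163 − 6545.0000 = 2618.0000 px.
Across the 3927-px span: 2618.0000 × 3927 ≈ 10280886 px.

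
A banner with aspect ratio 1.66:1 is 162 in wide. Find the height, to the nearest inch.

At 1.66:1, 162 / 1.660 ≈ 97.59.

98 in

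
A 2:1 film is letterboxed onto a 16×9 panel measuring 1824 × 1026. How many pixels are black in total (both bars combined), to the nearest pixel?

Since 2.000 > 1.778, the film is width-limited.
The film is 1824 × 1/2 ≈ 912.0000 px tall.
Leftover height: 1026 − 912.0000 = 114.0000 px.
Bar area = 114.0000 × 1824 ≈ 207936 px.

207936 pixels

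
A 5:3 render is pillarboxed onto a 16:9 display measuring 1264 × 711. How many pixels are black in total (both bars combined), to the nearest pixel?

56169 pixels

Since 1.667 < 1.778, the render is height-limited.
That makes the image 1185.0000 px wide (711 × 5/3).
Black = 1264 − 1185.0000 = 79.0000 px.
Across the 711-px span: 79.0000 × 711 ≈ 56169 px.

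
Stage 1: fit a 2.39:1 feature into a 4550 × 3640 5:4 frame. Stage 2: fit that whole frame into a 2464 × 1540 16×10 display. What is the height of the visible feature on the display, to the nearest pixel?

First fit — 2.39:1 into 4550×3640 spans the width: 4550.00 × 1903.77.
The 5:4 canvas is height-limited in 2464×1540, giving 1925.00 × 1540.00; scale factor 0.4231.
The feature scales with it: height 1903.77 × 0.4231 ≈ 805.44.

805 px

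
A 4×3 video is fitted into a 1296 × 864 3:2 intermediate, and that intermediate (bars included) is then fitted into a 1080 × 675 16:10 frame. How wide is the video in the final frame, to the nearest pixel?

900 px

First fit — 4×3 into 1296×864 spans the height: 1152.00 × 864.00.
3:2 in 1080×675: fills the height, so the intermediate becomes 1012.50 × 675.00 — a scale of ×0.7812.
So the video's width is 1152.00 × 0.7812 ≈ 900.00.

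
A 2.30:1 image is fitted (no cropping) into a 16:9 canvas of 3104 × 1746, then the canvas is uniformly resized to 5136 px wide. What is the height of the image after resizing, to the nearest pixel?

At 3104×1746 the image is width-limited, so height = 3104 / 2.300 ≈ 1349.57 px.
The frame scales by 5136/3104 = 1.6546; 1349.57 × 1.6546 ≈ 2233.04 px.

2233 px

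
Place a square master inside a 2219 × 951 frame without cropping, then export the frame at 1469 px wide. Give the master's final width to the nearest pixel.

630 px

In the 2219×951 frame the master fills the height: width = 951 × 1/1 ≈ 951.00 px.
Resizing to 1469 px wide multiplies everything by 0.6620: 951.00 → 629.57 px.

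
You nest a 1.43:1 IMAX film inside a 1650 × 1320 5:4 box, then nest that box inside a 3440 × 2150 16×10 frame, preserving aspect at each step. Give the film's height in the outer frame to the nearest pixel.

1879 px

Inside the 1650×1320 canvas the film is width-limited at 1650.00 × 1153.85.
The 5:4 canvas is height-limited in 3440×2150, giving 2687.50 × 2150.00; scale factor 1.6288.
The film scales with it: height 1153.85 × 1.6288 ≈ 1879.37.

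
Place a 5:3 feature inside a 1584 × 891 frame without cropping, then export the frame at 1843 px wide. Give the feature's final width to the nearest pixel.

1728 px

At 1584×891 the feature is height-limited, so width = 891 × 5/3 ≈ 1485.00 px.
Scaling 1584 → 1843 is ×1.1635, so the width becomes 1485.00 × 1.1635 ≈ 1727.81 px.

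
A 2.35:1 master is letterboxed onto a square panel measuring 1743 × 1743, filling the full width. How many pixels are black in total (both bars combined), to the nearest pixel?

1745262 pixels

That makes the image 741.7021 px tall (1743 / 2.350).
1743 − 741.7021 = 1001.2979 px of bars.
Bar area = 1001.2979 × 1743 ≈ 1745262 px.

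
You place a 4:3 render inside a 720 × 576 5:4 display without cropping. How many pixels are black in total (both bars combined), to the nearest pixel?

25920 pixels

4:3 (1.333) > 5:4 (1.250), so the render fills the width.
Content height = 720 × 3/4 ≈ 540.0000 px.
Black = 576 − 540.0000 = 36.0000 px.
Bar area = 36.0000 × 720 ≈ 25920 px.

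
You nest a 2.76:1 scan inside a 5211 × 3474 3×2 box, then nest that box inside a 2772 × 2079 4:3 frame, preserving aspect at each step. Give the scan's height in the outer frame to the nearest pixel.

Inside the 5211×3474 canvas the scan is width-limited at 5211.00 × 1888.04.
3×2 in 2772×2079: fills the width, so the intermediate becomes 2772.00 × 1848.00 — a scale of ×0.5320.
So the scan's height is 1888.04 × 0.5320 ≈ 1004.35.

1004 px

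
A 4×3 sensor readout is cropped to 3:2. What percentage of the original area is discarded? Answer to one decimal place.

Going from 4×3 to 3:2 means cutting height while keeping width.
(1.333)/(1.500) ≈ 0.889 of the area survives, leaving 11.11% discarded.

11.1%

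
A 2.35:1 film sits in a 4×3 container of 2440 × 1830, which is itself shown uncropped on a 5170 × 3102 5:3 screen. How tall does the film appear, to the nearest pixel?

1760 px

First fit — 2.35:1 into 2440×1830 spans the width: 2440.00 × 1038.30.
Second fit — the 4×3 canvas into 5170×3102 spans the height: 4136.00 × 3102.00 (×1.6951 from 2440×1830).
The film scales with it: height 1038.30 × 1.6951 ≈ 1760.00.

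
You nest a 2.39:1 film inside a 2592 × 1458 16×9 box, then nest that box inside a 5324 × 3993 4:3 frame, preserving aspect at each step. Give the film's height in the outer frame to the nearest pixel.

2.39:1 in 2592×1458: fills the width, so the film is 2592.00 × 1084.52.
16×9 in 5324×3993: fills the width, so the intermediate becomes 5324.00 × 2994.75 — a scale of ×2.0540.
Applying the same ×2.0540: 1084.52 → 2227.62.

2228 px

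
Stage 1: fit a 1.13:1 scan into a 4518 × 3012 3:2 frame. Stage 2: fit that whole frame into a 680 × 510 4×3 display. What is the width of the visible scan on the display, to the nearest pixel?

512 px

Inside the 4518×3012 canvas the scan is height-limited at 3403.56 × 3012.00.
3:2 in 680×510: fills the width, so the intermediate becomes 680.00 × 453.33 — a scale of ×0.1505.
The scan scales with it: width 3403.56 × 0.1505 ≈ 512.27.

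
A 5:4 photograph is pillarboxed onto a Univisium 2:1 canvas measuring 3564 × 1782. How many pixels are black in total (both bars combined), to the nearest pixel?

5:4 is narrower than Univisium 2:1, so it spans the full height.
Content width = 1782 × 5/4 ≈ 2227.5000 px.
3564 − 2227.5000 = 1336.5000 px of bars.
Bar area = 1336.5000 × 1782 ≈ 2381643 px.

2381643 pixels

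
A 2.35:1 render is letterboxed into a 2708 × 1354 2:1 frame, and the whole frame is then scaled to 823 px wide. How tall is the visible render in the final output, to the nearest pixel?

350 px

At 2708×1354 the render is width-limited, so height = 2708 / 2.350 ≈ 1152.34 px.
Resizing to 823 px wide multiplies everything by 0.3039: 1152.34 → 350.21 px.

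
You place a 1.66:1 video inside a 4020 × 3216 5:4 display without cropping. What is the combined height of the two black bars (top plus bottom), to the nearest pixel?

Since 1.660 > 1.250, the video is width-limited.
Content height = 4020 / 1.660 ≈ 2421.69 px.
Black = 3216 − 2421.69 = 794.31 px.

794 px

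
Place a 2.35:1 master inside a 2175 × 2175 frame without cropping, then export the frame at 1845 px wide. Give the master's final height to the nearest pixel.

In the 2175×2175 frame the master fills the width: height = 2175 / 2.350 ≈ 925.53 px.
Scaling 2175 → 1845 is ×0.8483, so the height becomes 925.53 × 0.8483 ≈ 785.11 px.

785 px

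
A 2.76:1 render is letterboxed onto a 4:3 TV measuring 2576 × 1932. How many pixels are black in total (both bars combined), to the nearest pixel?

2572565 pixels

Since 2.760 > 1.333, the render is width-limited.
That makes the image 933.3333 px tall (2576 / 2.760).
Black = 1932 − 933.3333 = 998.6667 px.
Bar area = 998.6667 × 2576 ≈ 2572565 px.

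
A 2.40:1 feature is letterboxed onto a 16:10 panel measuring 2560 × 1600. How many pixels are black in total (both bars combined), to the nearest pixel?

1365333 pixels

2.40:1 (2.400) > 16:10 (1.600), so the feature fills the width.
The feature is 2560 / 2.400 ≈ 1066.6667 px tall.
1600 − 1066.6667 = 533.3333 px of bars.
That's 533.3333 × 2560 ≈ 1365333 black pixels.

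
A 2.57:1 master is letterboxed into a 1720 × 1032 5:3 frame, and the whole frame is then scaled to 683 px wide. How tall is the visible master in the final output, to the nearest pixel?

266 px

At 1720×1032 the master is width-limited, so height = 1720 / 2.570 ≈ 669.26 px.
The frame scales by 683/1720 = 0.3971; 669.26 × 0.3971 ≈ 265.76 px.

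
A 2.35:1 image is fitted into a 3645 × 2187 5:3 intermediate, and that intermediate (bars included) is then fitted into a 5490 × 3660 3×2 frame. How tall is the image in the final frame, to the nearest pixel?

2336 px

First fit — 2.35:1 into 3645×2187 spans the width: 3645.00 × 1551.06.
The 5:3 canvas is width-limited in 5490×3660, giving 5490.00 × 3294.00; scale factor 1.5062.
The image scales with it: height 1551.06 × 1.5062 ≈ 2336.17.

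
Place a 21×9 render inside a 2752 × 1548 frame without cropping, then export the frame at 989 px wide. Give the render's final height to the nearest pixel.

In the 2752×1548 frame the render fills the width: height = 2752 × 9/21 ≈ 1179.43 px.
Scaling 2752 → 989 is ×0.3594, so the height becomes 1179.43 × 0.3594 ≈ 423.86 px.

424 px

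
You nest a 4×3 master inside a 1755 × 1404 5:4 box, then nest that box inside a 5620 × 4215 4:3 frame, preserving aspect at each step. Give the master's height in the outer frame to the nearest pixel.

3952 px

First fit — 4×3 into 1755×1404 spans the width: 1755.00 × 1316.25.
The 5:4 canvas is height-limited in 5620×4215, giving 5268.75 × 4215.00; scale factor 3.0021.
Applying the same ×3.0021: 1316.25 → 3951.56.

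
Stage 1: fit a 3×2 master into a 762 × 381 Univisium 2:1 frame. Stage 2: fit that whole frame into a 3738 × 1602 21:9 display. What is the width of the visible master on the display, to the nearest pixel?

2403 px

First fit — 3×2 into 762×381 spans the height: 571.50 × 381.00.
The Univisium 2:1 canvas is height-limited in 3738×1602, giving 3204.00 × 1602.00; scale factor 4.2047.
Applying the same ×4.2047: 571.50 → 2403.00.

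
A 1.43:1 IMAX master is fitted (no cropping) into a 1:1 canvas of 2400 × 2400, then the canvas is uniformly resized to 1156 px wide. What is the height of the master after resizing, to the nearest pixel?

808 px

In the 2400×2400 frame the master fills the width: height = 2400 / 1.430 ≈ 1678.32 px.
Resizing to 1156 px wide multiplies everything by 0.4817: 1678.32 → 808.39 px.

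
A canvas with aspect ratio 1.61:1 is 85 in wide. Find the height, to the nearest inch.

85 / 1.610 = 52.80.

53 in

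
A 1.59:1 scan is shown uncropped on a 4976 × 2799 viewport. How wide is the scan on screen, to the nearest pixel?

1.59:1 is narrower than 16:9, so it spans the full height.
Content width = 2799 × 1.590 ≈ 4450.41 px.

4450 px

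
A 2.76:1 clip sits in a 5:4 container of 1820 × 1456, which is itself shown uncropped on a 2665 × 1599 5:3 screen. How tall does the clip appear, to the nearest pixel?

724 px

2.76:1 in 1820×1456: fills the width, so the clip is 1820.00 × 659.42.
The 5:4 canvas is height-limited in 2665×1599, giving 1998.75 × 1599.00; scale factor 1.0982.
So the clip's height is 659.42 × 1.0982 ≈ 724.18.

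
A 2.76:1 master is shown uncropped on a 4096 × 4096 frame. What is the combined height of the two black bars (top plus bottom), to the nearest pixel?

2.76:1 is wider than 1:1, so it spans the full width.
That makes the image 1484.06 px tall (4096 / 2.760).
Leftover height: 4096 − 1484.06 = 2611.94 px.

2612 px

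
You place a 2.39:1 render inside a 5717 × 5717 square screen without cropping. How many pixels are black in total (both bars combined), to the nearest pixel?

19008738 pixels

2.39:1 (2.390) > square (1.000), so the render fills the width.
Content height = 5717 / 2.390 ≈ 2392.0502 px.
5717 − 2392.0502 = 3324.9498 px of bars.
Bar area = 3324.9498 × 5717 ≈ 19008738 px.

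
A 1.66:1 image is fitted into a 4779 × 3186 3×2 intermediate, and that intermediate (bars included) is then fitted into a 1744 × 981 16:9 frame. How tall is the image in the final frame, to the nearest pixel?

886 px

Inside the 4779×3186 canvas the image is width-limited at 4779.00 × 2878.92.
Second fit — the 3×2 canvas into 1744×981 spans the height: 1471.50 × 981.00 (×0.3079 from 4779×3186).
So the image's height is 2878.92 × 0.3079 ≈ 886.45.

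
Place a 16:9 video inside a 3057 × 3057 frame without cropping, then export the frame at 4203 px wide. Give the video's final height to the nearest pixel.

Fitted into 3057×3057, the video spans the width; its height is 3057 × 9/16 ≈ 1719.56 px.
The frame scales by 4203/3057 = 1.3749; 1719.56 × 1.3749 ≈ 2364.19 px.

2364 px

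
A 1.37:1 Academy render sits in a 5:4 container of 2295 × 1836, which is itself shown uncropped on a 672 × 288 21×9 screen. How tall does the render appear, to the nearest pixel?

Inside the 2295×1836 canvas the render is width-limited at 2295.00 × 1675.18.
The 5:4 canvas is height-limited in 672×288, giving 360.00 × 288.00; scale factor 0.1569.
Applying the same ×0.1569: 1675.18 → 262.77.

263 px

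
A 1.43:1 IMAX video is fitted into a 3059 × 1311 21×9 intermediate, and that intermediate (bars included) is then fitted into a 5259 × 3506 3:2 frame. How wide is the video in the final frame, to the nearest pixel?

Inside the 3059×1311 canvas the video is height-limited at 1874.73 × 1311.00.
21×9 in 5259×3506: fills the width, so the intermediate becomes 5259.00 × 2253.86 — a scale of ×1.7192.
So the video's width is 1874.73 × 1.7192 ≈ 3223.02.

3223 px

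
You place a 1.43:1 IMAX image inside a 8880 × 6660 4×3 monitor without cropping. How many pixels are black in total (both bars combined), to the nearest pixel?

3997863 pixels

1.43:1 IMAX (1.430) > 4×3 (1.333), so the image fills the width.
That makes the image 6209.7902 px tall (8880 / 1.430).
Leftover height: 6660 − 6209.7902 = 450.2098 px.
That's 450.2098 × 8880 ≈ 3997863 black pixels.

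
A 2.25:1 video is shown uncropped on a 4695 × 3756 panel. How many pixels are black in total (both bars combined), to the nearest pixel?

7837520 pixels

2.25:1 is wider than 5:4, so it spans the full width.
That makes the image 2086.6667 px tall (4695 / 2.250).
3756 − 2086.6667 = 1669.3333 px of bars.
Across the 4695-px span: 1669.3333 × 4695 ≈ 7837520 px.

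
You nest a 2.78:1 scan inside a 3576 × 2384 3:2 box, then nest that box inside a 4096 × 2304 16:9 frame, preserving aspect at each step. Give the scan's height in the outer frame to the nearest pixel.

1243 px

First fit — 2.78:1 into 3576×2384 spans the width: 3576.00 × 1286.33.
The 3:2 canvas is height-limited in 4096×2304, giving 3456.00 × 2304.00; scale factor 0.9664.
Applying the same ×0.9664: 1286.33 → 1243.17.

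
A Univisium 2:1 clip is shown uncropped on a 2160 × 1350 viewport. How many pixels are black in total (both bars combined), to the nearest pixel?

Since 2.000 > 1.600, the clip is width-limited.
The clip is 2160 × 1/2 ≈ 1080.0000 px tall.
Leftover height: 1350 − 1080.0000 = 270.0000 px.
Bar area = 270.0000 × 2160 ≈ 583200 px.

583200 pixels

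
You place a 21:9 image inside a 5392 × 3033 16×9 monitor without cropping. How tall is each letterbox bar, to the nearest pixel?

361 px

Since 2.333 > 1.778, the image is width-limited.
Content height = 5392 × 9/21 ≈ 2310.86 px.
Black = 3033 − 2310.86 = 722.14 px, or 361.07 per bar.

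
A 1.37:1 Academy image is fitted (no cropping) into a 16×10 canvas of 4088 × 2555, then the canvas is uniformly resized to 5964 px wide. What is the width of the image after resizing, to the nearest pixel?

In the 4088×2555 frame the image fills the height: width = 2555 × 1.370 ≈ 3500.35 px.
The frame scales by 5964/4088 = 1.4589; 3500.35 × 1.4589 ≈ 5106.68 px.

5107 px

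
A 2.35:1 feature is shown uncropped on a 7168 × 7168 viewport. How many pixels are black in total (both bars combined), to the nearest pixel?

29516299 pixels

2.35:1 is wider than 1:1, so it spans the full width.
That makes the image 3050.2128 px tall (7168 / 2.350).
Black = 7168 − 3050.2128 = 4117.7872 px.
Across the 7168-px span: 4117.7872 × 7168 ≈ 29516299 px.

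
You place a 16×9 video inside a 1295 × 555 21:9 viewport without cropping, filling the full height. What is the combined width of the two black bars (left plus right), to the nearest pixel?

308 px

That makes the image 986.67 px wide (555 × 16/9).
1295 − 986.67 = 308.33 px of bars.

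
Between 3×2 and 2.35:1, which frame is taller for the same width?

3×2

3×2 = 1.5 and 2.35; 2.35 > 1.5. The smaller width-to-height ratio is the taller frame.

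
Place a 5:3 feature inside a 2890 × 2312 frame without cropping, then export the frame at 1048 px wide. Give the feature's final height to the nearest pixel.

629 px

Fitted into 2890×2312, the feature spans the width; its height is 2890 × 3/5 ≈ 1734.00 px.
Resizing to 1048 px wide multiplies everything by 0.3626: 1734.00 → 628.80 px.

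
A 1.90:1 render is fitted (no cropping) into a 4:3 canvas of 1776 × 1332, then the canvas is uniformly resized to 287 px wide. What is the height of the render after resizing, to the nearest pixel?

151 px

Fitted into 1776×1332, the render spans the width; its height is 1776 / 1.900 ≈ 934.74 px.
Resizing to 287 px wide multiplies everything by 0.1616: 934.74 → 151.05 px.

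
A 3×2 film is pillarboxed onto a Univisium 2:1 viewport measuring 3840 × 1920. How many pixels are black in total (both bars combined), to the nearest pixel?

1843200 pixels

3×2 is narrower than Univisium 2:1, so it spans the full height.
That makes the image 2880.0000 px wide (1920 × 3/2).
Black = 3840 − 2880.0000 = 960.0000 px.
Bar area = 960.0000 × 1920 ≈ 1843200 px.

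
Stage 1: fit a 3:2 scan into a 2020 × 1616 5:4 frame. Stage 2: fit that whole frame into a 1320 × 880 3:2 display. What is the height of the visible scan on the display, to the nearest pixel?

733 px

First fit — 3:2 into 2020×1616 spans the width: 2020.00 × 1346.67.
5:4 in 1320×880: fills the height, so the intermediate becomes 1100.00 × 880.00 — a scale of ×0.5446.
The scan scales with it: height 1346.67 × 0.5446 ≈ 733.33.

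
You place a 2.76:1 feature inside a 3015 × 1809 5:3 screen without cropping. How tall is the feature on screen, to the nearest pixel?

1092 px

2.76:1 is wider than 5:3, so it spans the full width.
Content height = 3015 / 2.760 ≈ 1092.39 px.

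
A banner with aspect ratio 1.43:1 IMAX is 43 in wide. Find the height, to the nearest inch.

30 in

Height = 43 / 1.430 = 30.07.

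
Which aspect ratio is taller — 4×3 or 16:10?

4×3

4×3 = 1.333 and 16:10 = 1.6; 1.6 > 1.333. The smaller width-to-height ratio is the taller frame.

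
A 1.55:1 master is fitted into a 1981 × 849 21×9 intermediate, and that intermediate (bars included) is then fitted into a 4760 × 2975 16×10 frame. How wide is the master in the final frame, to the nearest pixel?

Inside the 1981×849 canvas the master is height-limited at 1315.95 × 849.00.
21×9 in 4760×2975: fills the width, so the intermediate becomes 4760.00 × 2040.00 — a scale of ×2.4028.
The master scales with it: width 1315.95 × 2.4028 ≈ 3162.00.

3162 px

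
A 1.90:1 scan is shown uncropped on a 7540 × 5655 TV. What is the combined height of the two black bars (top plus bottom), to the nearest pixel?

1687 px

1.90:1 (1.900) > 4×3 (1.333), so the scan fills the width.
The scan is 7540 / 1.900 ≈ 3968.42 px tall.
5655 − 3968.42 = 1686.58 px of bars.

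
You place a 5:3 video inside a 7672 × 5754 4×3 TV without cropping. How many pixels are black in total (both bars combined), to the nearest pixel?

8828938 pixels

5:3 is wider than 4×3, so it spans the full width.
The video is 7672 × 3/5 ≈ 4603.2000 px tall.
Black = 5754 − 4603.2000 = 1150.8000 px.
Across the 7672-px span: 1150.8000 × 7672 ≈ 8828938 px.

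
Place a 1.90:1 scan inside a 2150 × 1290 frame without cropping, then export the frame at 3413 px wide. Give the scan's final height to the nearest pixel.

1796 px

In the 2150×1290 frame the scan fills the width: height = 2150 / 1.900 ≈ 1131.58 px.
The frame scales by 3413/2150 = 1.5874; 1131.58 × 1.5874 ≈ 1796.32 px.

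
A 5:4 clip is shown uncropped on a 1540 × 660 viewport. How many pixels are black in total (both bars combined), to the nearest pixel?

Since 1.250 < 2.333, the clip is height-limited.
Content width = 660 × 5/4 ≈ 825.0000 px.
Black = 1540 − 825.0000 = 715.0000 px.
That's 715.0000 × 660 ≈ 471900 black pixels.

471900 pixels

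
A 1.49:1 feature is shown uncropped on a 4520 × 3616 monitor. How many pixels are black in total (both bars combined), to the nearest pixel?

1.49:1 is wider than 5:4, so it spans the full width.
Content height = 4520 / 1.490 ≈ 3033.5570 px.
3616 − 3033.5570 = 582.4430 px of bars.
Bar area = 582.4430 × 4520 ≈ 2632642 px.

2632642 pixels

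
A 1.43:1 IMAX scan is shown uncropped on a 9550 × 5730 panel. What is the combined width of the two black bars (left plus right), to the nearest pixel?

1356 px

Since 1.430 < 1.667, the scan is height-limited.
That makes the image 8193.90 px wide (5730 × 1.430).
Black = 9550 − 8193.90 = 1356.10 px.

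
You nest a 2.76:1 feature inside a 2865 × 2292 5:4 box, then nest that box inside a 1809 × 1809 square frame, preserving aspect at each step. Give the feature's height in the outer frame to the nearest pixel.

655 px

2.76:1 in 2865×2292: fills the width, so the feature is 2865.00 × 1038.04.
5:4 in 1809×1809: fills the width, so the intermediate becomes 1809.00 × 1447.20 — a scale of ×0.6314.
Applying the same ×0.6314: 1038.04 → 655.43.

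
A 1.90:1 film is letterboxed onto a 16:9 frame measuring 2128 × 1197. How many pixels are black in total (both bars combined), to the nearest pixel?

163856 pixels

1.90:1 is wider than 16:9, so it spans the full width.
Content height = 2128 / 1.900 ≈ 1120.0000 px.
Black = 1197 − 1120.0000 = 77.0000 px.
Bar area = 77.0000 × 2128 ≈ 163856 px.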